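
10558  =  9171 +1387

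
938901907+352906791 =1291808698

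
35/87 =35/87 =0.40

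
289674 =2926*99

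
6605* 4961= 32767405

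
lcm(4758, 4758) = 4758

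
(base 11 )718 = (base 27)152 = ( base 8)1542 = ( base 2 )1101100010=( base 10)866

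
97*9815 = 952055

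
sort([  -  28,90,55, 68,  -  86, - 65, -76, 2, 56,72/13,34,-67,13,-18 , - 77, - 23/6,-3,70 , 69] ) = [  -  86 ,  -  77,  -  76,-67,-65 , - 28, - 18,- 23/6, - 3,2,  72/13, 13,34, 55, 56,68, 69,70, 90] 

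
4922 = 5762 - 840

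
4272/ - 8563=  - 1 + 4291/8563 = - 0.50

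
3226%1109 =1008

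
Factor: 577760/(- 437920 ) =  - 157/119 = - 7^( - 1) * 17^(  -  1)*157^1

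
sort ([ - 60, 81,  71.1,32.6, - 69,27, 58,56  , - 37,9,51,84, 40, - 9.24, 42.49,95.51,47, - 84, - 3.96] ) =[- 84, - 69, - 60, - 37, - 9.24, - 3.96,9,27,32.6,40, 42.49, 47,51,56,  58,71.1,81, 84,  95.51]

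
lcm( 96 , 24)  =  96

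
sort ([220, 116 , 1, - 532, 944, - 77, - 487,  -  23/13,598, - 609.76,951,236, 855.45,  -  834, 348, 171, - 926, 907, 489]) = [ - 926, - 834, - 609.76, - 532,  -  487, - 77, - 23/13, 1, 116, 171,220, 236, 348, 489, 598, 855.45, 907 , 944,951]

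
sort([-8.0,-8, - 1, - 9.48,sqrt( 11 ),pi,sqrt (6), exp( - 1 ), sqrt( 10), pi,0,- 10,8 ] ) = [ - 10, - 9.48, - 8.0, - 8, - 1,0, exp( - 1 ),  sqrt( 6 ),pi, pi,sqrt(10),sqrt( 11),8 ]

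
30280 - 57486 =-27206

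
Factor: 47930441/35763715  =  5^(-1)*550211^( - 1)*3686957^1 = 3686957/2751055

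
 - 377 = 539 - 916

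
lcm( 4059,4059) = 4059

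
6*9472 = 56832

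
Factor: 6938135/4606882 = 2^( - 1)*5^1*7^(  -  2 )*19^1*29^(-1 )*199^1*367^1*1621^( - 1)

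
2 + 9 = 11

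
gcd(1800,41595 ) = 15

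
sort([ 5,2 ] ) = [ 2,5 ]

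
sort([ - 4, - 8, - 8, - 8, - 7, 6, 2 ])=[  -  8,-8,- 8, - 7, - 4,  2,6] 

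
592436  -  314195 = 278241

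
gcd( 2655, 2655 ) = 2655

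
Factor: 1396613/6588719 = 1051^(-1 )*6269^( - 1) * 1396613^1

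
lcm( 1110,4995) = 9990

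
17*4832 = 82144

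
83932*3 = 251796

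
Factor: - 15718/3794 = -7^ (-1)*29^1 = -29/7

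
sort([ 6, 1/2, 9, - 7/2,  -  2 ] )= [ - 7/2,  -  2, 1/2,6, 9 ] 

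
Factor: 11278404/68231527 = 2^2 * 3^2*7^( - 1)*13^( - 1)*19^(  -  2 )*31^ ( - 1)*67^ ( - 1)*313289^1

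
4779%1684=1411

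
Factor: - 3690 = -2^1*3^2*5^1*41^1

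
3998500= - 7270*(-550) 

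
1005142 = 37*27166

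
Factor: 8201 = 59^1 * 139^1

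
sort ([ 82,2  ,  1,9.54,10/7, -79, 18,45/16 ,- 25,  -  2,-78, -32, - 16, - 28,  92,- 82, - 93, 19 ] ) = [ - 93,  -  82, - 79,-78,-32, - 28, - 25, - 16,-2,1,10/7,2,45/16,9.54,18,19, 82,92 ] 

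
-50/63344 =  - 25/31672 = - 0.00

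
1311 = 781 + 530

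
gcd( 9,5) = 1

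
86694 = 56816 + 29878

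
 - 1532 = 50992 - 52524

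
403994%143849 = 116296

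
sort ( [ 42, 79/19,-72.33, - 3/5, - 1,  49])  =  [ - 72.33, - 1,  -  3/5, 79/19, 42, 49 ] 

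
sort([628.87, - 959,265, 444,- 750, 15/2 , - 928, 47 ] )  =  [ -959 , - 928,-750, 15/2, 47,265,444,  628.87 ]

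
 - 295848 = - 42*7044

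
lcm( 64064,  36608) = 256256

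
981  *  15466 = 15172146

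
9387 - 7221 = 2166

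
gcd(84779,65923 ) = 1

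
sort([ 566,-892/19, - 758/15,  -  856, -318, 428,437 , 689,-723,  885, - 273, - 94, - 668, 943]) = [ - 856, - 723,-668, - 318,-273,-94, - 758/15,- 892/19, 428, 437 , 566,689, 885, 943]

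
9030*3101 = 28002030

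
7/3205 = 7/3205= 0.00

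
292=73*4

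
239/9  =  26+ 5/9=26.56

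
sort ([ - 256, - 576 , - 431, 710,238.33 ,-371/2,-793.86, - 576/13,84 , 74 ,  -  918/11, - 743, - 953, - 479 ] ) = [  -  953,- 793.86,-743, - 576,-479,-431, - 256,-371/2, - 918/11 ,-576/13, 74, 84,  238.33,710] 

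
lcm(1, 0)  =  0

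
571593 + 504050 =1075643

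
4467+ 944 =5411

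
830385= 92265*9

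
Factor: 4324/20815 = 188/905=2^2 * 5^( -1 )*47^1*181^( - 1)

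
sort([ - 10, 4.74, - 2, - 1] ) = [ -10, - 2,-1,  4.74]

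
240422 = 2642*91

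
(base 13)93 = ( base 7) 231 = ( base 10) 120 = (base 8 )170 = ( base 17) 71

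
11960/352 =33 + 43/44 = 33.98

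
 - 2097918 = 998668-3096586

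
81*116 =9396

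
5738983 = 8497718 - 2758735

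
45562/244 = 22781/122 = 186.73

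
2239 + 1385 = 3624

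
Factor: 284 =2^2*71^1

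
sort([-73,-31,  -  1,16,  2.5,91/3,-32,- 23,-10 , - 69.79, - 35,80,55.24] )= [  -  73 ,-69.79,-35 ,-32, - 31, - 23,-10,-1,2.5, 16,91/3,55.24, 80 ] 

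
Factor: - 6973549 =-11^1*71^1*8929^1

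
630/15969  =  210/5323=0.04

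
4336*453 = 1964208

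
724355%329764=64827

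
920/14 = 460/7 = 65.71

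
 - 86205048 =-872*98859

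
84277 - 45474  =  38803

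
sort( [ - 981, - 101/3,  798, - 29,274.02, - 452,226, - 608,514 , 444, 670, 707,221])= [-981, - 608 ,-452, - 101/3, - 29, 221,226,274.02,  444,514,670,707,798]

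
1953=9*217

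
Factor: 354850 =2^1 * 5^2*47^1*151^1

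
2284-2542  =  -258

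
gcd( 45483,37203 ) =3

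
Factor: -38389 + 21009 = - 17380 = - 2^2 *5^1 * 11^1 * 79^1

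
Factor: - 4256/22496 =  - 7^1*37^( - 1) = - 7/37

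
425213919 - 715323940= - 290110021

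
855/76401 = 95/8489 = 0.01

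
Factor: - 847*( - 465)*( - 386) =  - 152028030 = - 2^1*3^1*5^1*7^1*11^2*31^1*193^1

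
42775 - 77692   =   - 34917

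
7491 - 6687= 804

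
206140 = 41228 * 5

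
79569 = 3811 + 75758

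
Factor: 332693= 443^1*751^1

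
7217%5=2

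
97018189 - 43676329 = 53341860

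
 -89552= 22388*(-4)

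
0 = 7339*0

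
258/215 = 6/5 = 1.20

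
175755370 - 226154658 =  - 50399288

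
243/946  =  243/946 = 0.26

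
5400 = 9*600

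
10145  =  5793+4352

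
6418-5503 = 915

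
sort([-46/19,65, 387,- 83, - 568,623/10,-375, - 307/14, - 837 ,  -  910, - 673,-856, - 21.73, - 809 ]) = [ - 910, - 856, - 837,-809, - 673, - 568, - 375  , - 83,-307/14,-21.73 , - 46/19, 623/10,65,387 ] 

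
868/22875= 868/22875 = 0.04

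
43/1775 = 43/1775 = 0.02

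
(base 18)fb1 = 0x13c3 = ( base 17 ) 108a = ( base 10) 5059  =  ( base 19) e05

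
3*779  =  2337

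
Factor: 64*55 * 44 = 154880=2^8*5^1*11^2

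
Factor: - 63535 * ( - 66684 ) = 4236767940 = 2^2 * 3^1*5^1*97^1*131^1*5557^1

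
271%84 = 19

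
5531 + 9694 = 15225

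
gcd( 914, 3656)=914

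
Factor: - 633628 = -2^2*158407^1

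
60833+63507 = 124340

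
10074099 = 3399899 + 6674200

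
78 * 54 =4212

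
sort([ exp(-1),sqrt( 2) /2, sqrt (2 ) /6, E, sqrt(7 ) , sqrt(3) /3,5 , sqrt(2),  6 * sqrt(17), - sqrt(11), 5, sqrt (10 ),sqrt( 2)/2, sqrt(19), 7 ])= [-sqrt( 11 ), sqrt(2)/6, exp (  -  1),sqrt(3)/3,sqrt(2)/2, sqrt( 2)/2, sqrt(2), sqrt(7),E, sqrt(10 ),sqrt(19), 5, 5,7, 6*sqrt(17 )]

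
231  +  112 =343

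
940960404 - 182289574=758670830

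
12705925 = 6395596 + 6310329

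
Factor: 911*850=774350=2^1 * 5^2*17^1*911^1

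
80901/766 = 105 + 471/766= 105.61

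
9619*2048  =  19699712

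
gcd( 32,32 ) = 32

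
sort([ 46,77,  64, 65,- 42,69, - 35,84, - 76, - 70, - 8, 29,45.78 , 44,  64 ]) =[- 76 , - 70, - 42, - 35, - 8,29,44,45.78,46, 64, 64,65,69, 77,84]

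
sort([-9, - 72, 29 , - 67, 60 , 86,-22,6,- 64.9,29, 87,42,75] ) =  [ - 72, - 67, - 64.9,-22 , - 9, 6, 29,  29 , 42 , 60, 75, 86,87] 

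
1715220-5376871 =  - 3661651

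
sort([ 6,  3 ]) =[ 3, 6] 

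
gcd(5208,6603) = 93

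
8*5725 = 45800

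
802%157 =17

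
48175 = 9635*5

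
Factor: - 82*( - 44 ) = 3608 = 2^3*11^1*41^1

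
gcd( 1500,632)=4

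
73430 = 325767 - 252337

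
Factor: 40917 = 3^1 * 23^1*593^1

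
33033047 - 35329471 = -2296424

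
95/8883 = 95/8883 =0.01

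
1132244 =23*49228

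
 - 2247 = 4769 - 7016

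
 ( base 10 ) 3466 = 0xD8A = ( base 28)4bm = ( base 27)4KA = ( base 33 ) 361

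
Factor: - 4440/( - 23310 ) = 2^2 * 3^( - 1) * 7^(-1) =4/21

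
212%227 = 212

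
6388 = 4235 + 2153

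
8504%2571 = 791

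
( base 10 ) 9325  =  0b10010001101101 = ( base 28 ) bp1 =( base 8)22155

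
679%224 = 7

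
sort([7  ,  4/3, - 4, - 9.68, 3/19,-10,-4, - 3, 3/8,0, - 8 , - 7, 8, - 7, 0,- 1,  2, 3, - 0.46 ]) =[ - 10, - 9.68,-8,-7, - 7, - 4, - 4, - 3, - 1, - 0.46 , 0, 0, 3/19, 3/8, 4/3,2, 3, 7, 8] 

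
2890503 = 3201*903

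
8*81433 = 651464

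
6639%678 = 537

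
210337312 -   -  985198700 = 1195536012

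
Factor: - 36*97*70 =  - 2^3 * 3^2*5^1*7^1* 97^1 = - 244440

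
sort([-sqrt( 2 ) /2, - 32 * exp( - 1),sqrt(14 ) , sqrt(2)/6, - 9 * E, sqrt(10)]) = [- 9*E,-32*exp(  -  1), - sqrt( 2 ) /2,sqrt(2 )/6, sqrt( 10), sqrt( 14 ) ] 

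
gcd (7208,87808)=8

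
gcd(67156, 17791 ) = 1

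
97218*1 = 97218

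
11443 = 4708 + 6735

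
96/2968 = 12/371  =  0.03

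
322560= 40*8064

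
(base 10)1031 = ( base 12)71b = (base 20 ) 2bb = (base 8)2007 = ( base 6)4435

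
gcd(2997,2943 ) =27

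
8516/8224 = 2129/2056 = 1.04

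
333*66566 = 22166478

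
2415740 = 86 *28090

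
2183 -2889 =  - 706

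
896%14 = 0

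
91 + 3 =94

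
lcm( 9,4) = 36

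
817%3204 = 817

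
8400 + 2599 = 10999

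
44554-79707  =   - 35153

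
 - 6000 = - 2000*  3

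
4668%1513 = 129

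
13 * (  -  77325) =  - 1005225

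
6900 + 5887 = 12787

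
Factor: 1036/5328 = 7/36 = 2^( - 2 )*3^( - 2 )*7^1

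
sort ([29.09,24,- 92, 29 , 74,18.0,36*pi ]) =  [ - 92, 18.0,24,29,29.09,74,36*pi] 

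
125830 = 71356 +54474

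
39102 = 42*931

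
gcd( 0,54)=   54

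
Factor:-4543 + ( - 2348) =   -  3^1*2297^1 = -6891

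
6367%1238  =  177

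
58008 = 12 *4834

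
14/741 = 14/741=0.02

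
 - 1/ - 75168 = 1/75168 = 0.00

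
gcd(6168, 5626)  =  2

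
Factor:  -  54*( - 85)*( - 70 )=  - 2^2*3^3 * 5^2*7^1 * 17^1  =  -  321300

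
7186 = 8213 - 1027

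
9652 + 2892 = 12544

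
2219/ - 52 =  -2219/52 = - 42.67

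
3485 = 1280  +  2205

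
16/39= 16/39 = 0.41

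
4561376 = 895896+3665480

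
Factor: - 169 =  - 13^2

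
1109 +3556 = 4665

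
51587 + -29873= 21714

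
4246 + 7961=12207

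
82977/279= 27659/93 = 297.41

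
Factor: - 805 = -5^1*7^1*23^1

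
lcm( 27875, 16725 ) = 83625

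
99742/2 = 49871 = 49871.00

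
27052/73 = 370 + 42/73 = 370.58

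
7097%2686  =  1725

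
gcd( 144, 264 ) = 24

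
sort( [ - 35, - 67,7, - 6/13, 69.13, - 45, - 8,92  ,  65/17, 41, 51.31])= [ - 67,  -  45,- 35, -8 ,-6/13,  65/17,7,  41 , 51.31,69.13,92]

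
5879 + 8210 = 14089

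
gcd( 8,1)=1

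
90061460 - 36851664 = 53209796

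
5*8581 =42905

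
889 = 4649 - 3760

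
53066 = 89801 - 36735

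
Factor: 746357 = 673^1*1109^1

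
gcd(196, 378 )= 14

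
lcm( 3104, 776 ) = 3104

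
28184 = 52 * 542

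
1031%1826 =1031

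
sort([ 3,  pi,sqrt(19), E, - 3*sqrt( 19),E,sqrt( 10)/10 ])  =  [ - 3*sqrt ( 19),sqrt( 10)/10,E, E,3,pi , sqrt (19 ) ] 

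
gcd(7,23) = 1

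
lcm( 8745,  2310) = 122430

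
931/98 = 9 + 1/2= 9.50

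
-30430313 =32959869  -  63390182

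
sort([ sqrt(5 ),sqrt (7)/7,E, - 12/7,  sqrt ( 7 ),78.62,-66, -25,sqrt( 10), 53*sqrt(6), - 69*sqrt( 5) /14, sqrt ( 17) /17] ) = [- 66, - 25, - 69*sqrt( 5)/14 , - 12/7, sqrt( 17 ) /17, sqrt( 7)/7, sqrt( 5 ), sqrt ( 7),E, sqrt( 10), 78.62,53*sqrt( 6)]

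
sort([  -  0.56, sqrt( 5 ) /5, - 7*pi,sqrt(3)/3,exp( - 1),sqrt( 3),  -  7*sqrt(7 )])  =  [ - 7 * pi, - 7*sqrt ( 7),  -  0.56, exp( - 1 ), sqrt(5 )/5, sqrt(3)/3,sqrt( 3 )]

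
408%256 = 152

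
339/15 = 113/5 = 22.60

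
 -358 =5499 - 5857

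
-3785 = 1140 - 4925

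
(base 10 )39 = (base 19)21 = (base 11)36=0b100111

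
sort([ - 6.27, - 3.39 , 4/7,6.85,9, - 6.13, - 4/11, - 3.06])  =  [ - 6.27,  -  6.13, -3.39, - 3.06,-4/11,4/7,6.85,9]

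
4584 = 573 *8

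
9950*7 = 69650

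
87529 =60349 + 27180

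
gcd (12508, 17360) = 4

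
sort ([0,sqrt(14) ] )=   [ 0 , sqrt(14)]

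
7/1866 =7/1866 =0.00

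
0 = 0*4438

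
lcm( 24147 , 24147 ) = 24147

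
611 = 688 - 77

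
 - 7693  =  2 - 7695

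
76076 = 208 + 75868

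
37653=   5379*7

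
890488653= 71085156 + 819403497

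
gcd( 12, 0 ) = 12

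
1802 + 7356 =9158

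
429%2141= 429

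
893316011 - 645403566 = 247912445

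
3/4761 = 1/1587  =  0.00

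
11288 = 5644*2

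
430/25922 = 215/12961=0.02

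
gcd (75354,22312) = 2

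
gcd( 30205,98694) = 1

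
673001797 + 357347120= 1030348917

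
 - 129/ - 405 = 43/135 = 0.32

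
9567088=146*65528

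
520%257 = 6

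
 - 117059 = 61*( - 1919 )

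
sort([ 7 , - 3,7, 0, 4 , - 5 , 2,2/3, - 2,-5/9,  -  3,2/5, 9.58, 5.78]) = [ -5,-3,-3, - 2, - 5/9, 0,2/5, 2/3, 2, 4, 5.78,7,7, 9.58 ] 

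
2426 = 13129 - 10703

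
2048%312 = 176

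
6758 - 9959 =-3201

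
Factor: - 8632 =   -  2^3*13^1*83^1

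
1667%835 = 832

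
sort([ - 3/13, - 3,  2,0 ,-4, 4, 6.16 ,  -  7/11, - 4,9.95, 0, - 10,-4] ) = [-10 ,-4,- 4 ,-4,-3 ,  -  7/11,-3/13, 0, 0,2,4,6.16, 9.95]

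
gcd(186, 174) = 6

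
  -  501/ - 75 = 167/25 = 6.68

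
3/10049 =3/10049= 0.00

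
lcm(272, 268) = 18224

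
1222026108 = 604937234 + 617088874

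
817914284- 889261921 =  - 71347637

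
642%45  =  12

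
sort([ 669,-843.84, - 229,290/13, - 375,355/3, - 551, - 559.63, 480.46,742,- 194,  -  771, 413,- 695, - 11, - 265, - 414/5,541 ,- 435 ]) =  [ - 843.84 ,-771,-695, - 559.63, - 551, - 435 ,  -  375, - 265,-229, - 194,  -  414/5, - 11,290/13,  355/3,413 , 480.46,541,669, 742 ]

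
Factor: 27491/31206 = 2^( - 1)*3^(  -  1 )*7^ (- 1)*37^1=37/42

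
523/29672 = 523/29672 = 0.02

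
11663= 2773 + 8890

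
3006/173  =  17+ 65/173 = 17.38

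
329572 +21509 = 351081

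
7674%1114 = 990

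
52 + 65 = 117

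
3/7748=3/7748  =  0.00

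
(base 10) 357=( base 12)259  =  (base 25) e7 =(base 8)545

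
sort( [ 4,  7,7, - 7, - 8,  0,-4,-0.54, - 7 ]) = [ - 8, - 7 , - 7, - 4, - 0.54,0, 4,  7, 7 ] 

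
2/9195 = 2/9195 = 0.00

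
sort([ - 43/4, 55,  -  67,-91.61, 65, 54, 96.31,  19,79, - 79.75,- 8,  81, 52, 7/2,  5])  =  [  -  91.61,  -  79.75, - 67,  -  43/4,  -  8, 7/2 , 5,19, 52,54 , 55 , 65,79, 81,96.31 ]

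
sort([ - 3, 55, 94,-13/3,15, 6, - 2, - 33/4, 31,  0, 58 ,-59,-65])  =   [ - 65,  -  59,-33/4,-13/3 , - 3, - 2 , 0, 6,15, 31, 55, 58,94]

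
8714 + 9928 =18642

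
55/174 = 55/174  =  0.32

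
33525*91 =3050775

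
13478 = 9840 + 3638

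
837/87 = 9 + 18/29 = 9.62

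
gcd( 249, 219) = 3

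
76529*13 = 994877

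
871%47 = 25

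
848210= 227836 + 620374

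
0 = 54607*0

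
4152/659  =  4152/659 = 6.30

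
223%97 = 29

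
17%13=4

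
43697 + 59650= 103347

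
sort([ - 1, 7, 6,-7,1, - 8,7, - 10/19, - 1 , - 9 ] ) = [ - 9, - 8, - 7, - 1,-1, - 10/19,1 , 6,  7, 7] 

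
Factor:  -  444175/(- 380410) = 815/698 = 2^(  -  1 )*5^1*163^1*349^(  -  1)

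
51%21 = 9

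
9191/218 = 9191/218= 42.16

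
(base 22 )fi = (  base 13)20A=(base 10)348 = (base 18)116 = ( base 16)15C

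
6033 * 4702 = 28367166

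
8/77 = 8/77 = 0.10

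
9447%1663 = 1132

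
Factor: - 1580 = - 2^2* 5^1*79^1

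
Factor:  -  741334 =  - 2^1*11^1*31^1*1087^1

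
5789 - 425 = 5364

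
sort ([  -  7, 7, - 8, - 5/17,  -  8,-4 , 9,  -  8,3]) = [ - 8, - 8,-8, - 7, - 4, - 5/17, 3, 7, 9 ] 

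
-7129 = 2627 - 9756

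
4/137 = 4/137 = 0.03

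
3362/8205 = 3362/8205 = 0.41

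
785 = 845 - 60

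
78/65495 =78/65495 = 0.00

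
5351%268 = 259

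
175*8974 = 1570450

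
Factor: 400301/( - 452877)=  - 3^( - 1 ) *11^1*151^1*241^1*150959^(- 1 ) 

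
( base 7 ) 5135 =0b11011111110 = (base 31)1QN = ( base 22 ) 3F8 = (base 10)1790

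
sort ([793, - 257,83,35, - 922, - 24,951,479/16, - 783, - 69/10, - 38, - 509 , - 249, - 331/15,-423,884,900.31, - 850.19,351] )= [ - 922, - 850.19,  -  783, - 509, - 423, - 257, - 249,-38,- 24, - 331/15  , - 69/10,479/16,35, 83, 351,  793,884, 900.31,951]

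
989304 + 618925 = 1608229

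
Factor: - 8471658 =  - 2^1 * 3^1*13^1*313^1*347^1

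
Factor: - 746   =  -2^1*373^1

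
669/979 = 669/979 = 0.68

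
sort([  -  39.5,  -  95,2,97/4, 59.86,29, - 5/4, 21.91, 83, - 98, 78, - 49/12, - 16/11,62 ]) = [  -  98, -95, - 39.5,-49/12,- 16/11, - 5/4, 2, 21.91, 97/4,  29,59.86,  62,78,  83] 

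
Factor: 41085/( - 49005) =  - 3^( - 2 ) * 11^( - 1)*83^1 = - 83/99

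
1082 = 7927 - 6845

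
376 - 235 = 141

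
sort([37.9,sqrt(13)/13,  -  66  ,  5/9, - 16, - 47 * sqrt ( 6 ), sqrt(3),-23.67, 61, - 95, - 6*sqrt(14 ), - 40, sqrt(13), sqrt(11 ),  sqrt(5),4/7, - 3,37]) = [  -  47*sqrt( 6), - 95, - 66, - 40, - 23.67,  -  6*sqrt( 14 ),-16, - 3,sqrt (13 ) /13, 5/9, 4/7, sqrt(3 ), sqrt(5 ),sqrt( 11 ), sqrt(13 ),  37, 37.9,61 ] 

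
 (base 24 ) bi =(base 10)282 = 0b100011010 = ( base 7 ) 552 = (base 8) 432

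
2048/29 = 70 + 18/29 = 70.62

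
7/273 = 1/39 = 0.03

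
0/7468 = 0 = 0.00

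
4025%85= 30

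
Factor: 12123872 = 2^5*61^1 * 6211^1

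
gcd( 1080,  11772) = 108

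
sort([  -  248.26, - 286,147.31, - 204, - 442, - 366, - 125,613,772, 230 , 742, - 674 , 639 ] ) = [ - 674,-442, - 366, - 286, - 248.26, - 204, - 125,147.31,230, 613,639,742,772]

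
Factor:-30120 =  - 2^3*3^1 * 5^1*251^1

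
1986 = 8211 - 6225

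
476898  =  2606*183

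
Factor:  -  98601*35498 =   -  2^1*3^1*23^1*1429^1*17749^1=- 3500138298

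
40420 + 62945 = 103365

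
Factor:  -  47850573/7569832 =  - 2^(-3) * 3^1*53^1*109^(-1)*257^1*1171^1 * 8681^( - 1 ) 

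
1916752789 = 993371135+923381654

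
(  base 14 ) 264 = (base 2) 111100000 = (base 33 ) EI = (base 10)480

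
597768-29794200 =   -  29196432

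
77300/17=4547 + 1/17 =4547.06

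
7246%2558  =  2130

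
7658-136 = 7522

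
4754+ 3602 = 8356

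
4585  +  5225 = 9810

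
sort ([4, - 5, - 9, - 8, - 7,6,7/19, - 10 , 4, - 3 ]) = [-10,  -  9,- 8, -7, - 5, - 3, 7/19,4,  4,6 ]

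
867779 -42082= 825697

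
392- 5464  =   - 5072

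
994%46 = 28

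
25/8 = 25/8=   3.12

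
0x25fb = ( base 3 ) 111100010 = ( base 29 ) bg8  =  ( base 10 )9723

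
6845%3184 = 477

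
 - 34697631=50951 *( - 681)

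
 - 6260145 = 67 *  (-93435 )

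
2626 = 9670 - 7044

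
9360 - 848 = 8512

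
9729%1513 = 651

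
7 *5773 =40411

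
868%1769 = 868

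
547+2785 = 3332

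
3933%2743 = 1190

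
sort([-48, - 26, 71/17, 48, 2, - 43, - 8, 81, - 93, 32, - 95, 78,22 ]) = [ -95,- 93, - 48, - 43, -26, - 8, 2, 71/17, 22, 32,48, 78,81]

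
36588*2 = 73176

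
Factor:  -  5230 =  - 2^1*5^1* 523^1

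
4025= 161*25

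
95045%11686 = 1557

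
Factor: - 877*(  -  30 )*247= 2^1*3^1*5^1*13^1*19^1*877^1 = 6498570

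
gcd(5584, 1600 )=16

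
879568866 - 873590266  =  5978600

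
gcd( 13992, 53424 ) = 1272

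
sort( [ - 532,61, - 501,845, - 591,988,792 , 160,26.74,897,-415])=[ - 591, -532, - 501 , - 415, 26.74,61,160,792,845, 897,  988]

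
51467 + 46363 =97830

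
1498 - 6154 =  - 4656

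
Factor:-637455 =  - 3^1*5^1*7^1 * 13^1*467^1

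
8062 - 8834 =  - 772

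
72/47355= 24/15785 = 0.00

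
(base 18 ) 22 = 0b100110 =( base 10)38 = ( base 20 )1i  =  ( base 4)212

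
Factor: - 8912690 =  - 2^1*5^1*773^1*1153^1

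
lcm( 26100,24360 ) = 365400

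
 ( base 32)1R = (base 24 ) 2b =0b111011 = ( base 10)59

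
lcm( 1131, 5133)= 66729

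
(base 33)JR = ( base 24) 136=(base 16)28E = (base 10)654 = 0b1010001110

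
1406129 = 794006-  - 612123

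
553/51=553/51= 10.84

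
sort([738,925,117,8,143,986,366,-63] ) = [ - 63,8 , 117,143, 366,738,925,  986 ] 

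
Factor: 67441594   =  2^1*11^1*311^1*9857^1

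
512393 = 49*10457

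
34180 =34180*1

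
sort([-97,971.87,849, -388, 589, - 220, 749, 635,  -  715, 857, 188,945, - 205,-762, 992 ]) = [ -762, - 715,-388 ,-220,-205,- 97, 188, 589, 635,749,849  ,  857, 945 , 971.87, 992] 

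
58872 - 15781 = 43091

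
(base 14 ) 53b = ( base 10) 1033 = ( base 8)2011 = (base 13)616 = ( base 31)12A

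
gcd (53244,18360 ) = 1836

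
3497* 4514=15785458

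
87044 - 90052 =-3008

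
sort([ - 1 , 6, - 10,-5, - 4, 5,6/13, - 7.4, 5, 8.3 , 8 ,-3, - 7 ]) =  [ - 10,-7.4, - 7, - 5, - 4, - 3, - 1, 6/13, 5, 5, 6, 8, 8.3]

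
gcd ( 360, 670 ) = 10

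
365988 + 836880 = 1202868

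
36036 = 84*429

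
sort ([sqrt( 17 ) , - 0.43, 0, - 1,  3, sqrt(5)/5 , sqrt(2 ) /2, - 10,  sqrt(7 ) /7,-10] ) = [-10, - 10, - 1, - 0.43, 0,sqrt(7)/7,sqrt( 5) /5,sqrt(2 )/2 , 3, sqrt( 17 )]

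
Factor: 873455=5^1*11^1*15881^1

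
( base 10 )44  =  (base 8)54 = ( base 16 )2C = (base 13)35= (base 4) 230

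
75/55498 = 75/55498 = 0.00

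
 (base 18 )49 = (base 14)5b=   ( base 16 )51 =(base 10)81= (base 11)74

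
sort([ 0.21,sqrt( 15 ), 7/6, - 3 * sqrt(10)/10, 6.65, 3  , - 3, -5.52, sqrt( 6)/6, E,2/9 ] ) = [ - 5.52, - 3, - 3  *sqrt( 10)/10,0.21,2/9, sqrt ( 6)/6,7/6,E, 3,sqrt(15), 6.65]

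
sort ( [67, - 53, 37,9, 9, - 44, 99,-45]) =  [-53, - 45,  -  44, 9, 9,37, 67,99]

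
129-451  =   - 322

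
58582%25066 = 8450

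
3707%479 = 354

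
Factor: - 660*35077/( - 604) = 5787705/151= 3^1*5^1*7^1*11^1*151^ ( - 1)*5011^1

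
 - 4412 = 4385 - 8797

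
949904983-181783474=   768121509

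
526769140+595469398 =1122238538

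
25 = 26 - 1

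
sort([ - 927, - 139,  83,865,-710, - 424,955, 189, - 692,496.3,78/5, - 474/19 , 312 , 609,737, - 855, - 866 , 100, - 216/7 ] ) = [ - 927, - 866, - 855,-710, - 692, - 424,  -  139, - 216/7, - 474/19,78/5,83,100, 189, 312, 496.3,609 , 737,865, 955] 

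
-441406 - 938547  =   - 1379953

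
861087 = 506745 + 354342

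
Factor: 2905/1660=2^( - 2) * 7^1 = 7/4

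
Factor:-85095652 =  - 2^2*21273913^1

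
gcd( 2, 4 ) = 2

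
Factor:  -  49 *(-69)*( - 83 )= -3^1*7^2*23^1* 83^1 = -280623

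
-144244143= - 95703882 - 48540261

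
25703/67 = 383+42/67 = 383.63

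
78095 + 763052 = 841147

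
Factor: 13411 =13411^1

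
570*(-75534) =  - 43054380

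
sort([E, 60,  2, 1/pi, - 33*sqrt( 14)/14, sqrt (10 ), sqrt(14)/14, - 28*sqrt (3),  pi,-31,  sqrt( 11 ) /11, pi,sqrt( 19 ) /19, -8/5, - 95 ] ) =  [ - 95,-28 *sqrt( 3),-31, - 33*sqrt( 14 ) /14, - 8/5,sqrt ( 19 ) /19, sqrt(14 ) /14, sqrt ( 11 ) /11, 1/pi , 2,E,pi, pi, sqrt( 10 ), 60 ]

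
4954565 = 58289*85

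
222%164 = 58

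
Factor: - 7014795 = -3^1*5^1*17^1*27509^1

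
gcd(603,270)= 9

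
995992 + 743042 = 1739034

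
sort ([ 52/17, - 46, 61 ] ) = [ - 46,52/17, 61 ]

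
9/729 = 1/81 = 0.01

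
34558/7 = 4936+6/7 = 4936.86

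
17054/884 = 8527/442 = 19.29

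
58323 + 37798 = 96121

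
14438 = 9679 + 4759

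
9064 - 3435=5629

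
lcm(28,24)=168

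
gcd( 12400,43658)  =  2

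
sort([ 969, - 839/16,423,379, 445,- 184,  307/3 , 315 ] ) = [ - 184, - 839/16,307/3, 315,379, 423,445,969 ]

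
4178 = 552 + 3626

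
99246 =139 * 714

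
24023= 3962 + 20061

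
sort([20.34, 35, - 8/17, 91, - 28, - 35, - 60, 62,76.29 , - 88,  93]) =[ - 88,  -  60, - 35 , -28 , - 8/17, 20.34, 35,62,76.29,91,  93 ]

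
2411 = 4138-1727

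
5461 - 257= 5204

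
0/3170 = 0 = 0.00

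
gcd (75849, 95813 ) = 1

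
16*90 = 1440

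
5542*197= 1091774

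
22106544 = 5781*3824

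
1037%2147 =1037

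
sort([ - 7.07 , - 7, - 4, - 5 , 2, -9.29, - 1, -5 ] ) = [ - 9.29, - 7.07,-7, - 5, - 5,-4, - 1, 2 ]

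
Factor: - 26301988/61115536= - 2^( - 2 )*1907^( - 1 )*2003^(- 1)*6575497^1 = - 6575497/15278884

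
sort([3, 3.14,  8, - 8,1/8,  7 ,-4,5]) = [ - 8, - 4, 1/8,3  ,  3.14,  5,7, 8 ]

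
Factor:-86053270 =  - 2^1*5^1 * 59^1*157^1*929^1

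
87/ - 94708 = -87/94708 = -  0.00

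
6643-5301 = 1342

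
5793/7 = 827 + 4/7 = 827.57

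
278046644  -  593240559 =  - 315193915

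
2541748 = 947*2684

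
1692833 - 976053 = 716780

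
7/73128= 7/73128 = 0.00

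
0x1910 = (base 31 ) 6ku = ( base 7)24464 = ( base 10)6416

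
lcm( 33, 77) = 231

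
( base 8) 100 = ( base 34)1u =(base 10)64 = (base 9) 71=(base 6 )144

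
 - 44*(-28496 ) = 1253824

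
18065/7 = 2580+5/7=2580.71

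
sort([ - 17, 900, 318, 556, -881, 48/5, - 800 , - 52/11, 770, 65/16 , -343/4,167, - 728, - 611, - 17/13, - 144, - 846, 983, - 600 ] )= [- 881, - 846, - 800, -728, - 611, - 600,-144, - 343/4,-17, - 52/11, - 17/13, 65/16,48/5, 167,318, 556,770, 900, 983]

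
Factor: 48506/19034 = 79/31 = 31^( - 1)*79^1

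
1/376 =1/376 = 0.00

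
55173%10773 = 1308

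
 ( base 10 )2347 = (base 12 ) 1437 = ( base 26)3c7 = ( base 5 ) 33342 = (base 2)100100101011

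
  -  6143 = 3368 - 9511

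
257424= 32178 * 8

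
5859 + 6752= 12611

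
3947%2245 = 1702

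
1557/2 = 1557/2 = 778.50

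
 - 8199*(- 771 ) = 6321429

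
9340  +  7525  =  16865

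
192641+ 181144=373785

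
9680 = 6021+3659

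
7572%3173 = 1226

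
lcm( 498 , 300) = 24900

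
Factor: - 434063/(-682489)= 7^1 * 59^1*1051^1*682489^( - 1 ) 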